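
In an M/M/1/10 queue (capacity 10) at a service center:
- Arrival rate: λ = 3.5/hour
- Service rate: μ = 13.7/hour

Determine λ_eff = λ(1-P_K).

ρ = λ/μ = 3.5/13.7 = 0.255474
P₀ = (1-ρ)/(1-ρ^(K+1)) = (1-0.255474)/(1-0.255474^11) = 0.7445/1.0000 = 0.7445
P_K = P₀×ρ^K = 0.7445262 × 0.255474^10 = 0.7445262 × 0.000001184315 = 8.818e-07
λ_eff = λ(1-P_K) = 3.5 × (1 - 8.818e-07) = 3.5 × 1.0000 = 3.5000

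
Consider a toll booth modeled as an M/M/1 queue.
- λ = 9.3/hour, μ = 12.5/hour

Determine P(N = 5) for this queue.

ρ = λ/μ = 9.3/12.5 = 0.7440
P(n) = (1-ρ)ρⁿ
P(5) = (1-0.7440) × 0.7440^5
P(5) = 0.25600 × 0.22796
P(5) = 0.05836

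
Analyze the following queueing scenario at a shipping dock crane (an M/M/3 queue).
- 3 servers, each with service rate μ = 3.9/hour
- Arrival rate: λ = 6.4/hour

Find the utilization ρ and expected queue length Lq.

Traffic intensity: ρ = λ/(cμ) = 6.4/(3×3.9) = 0.5470
Since ρ = 0.5470 < 1, system is stable.
Offered load a = λ/μ = cρ = 6.4/3.9 = 1.6410
P₀ = [ Σₙ₌₀^2 aⁿ/n! + a^3/(3!(1-ρ)) ]⁻¹
Σ = a^0/0! + a^1/1! + a^2/2! = 1.0000 + 1.6410 + 1.3465 = 3.9875
a^3/(3!(1-ρ)) = 4.4192/(6 × 0.4530) = 1.6259
P₀ = 1/(3.9875 + 1.6259) = 0.1781
Lq = P₀·a^3·ρ / (3!(1-ρ)²) = 0.17814 × 4.4192 × 0.54701 / (6 × 0.20520) = 0.3498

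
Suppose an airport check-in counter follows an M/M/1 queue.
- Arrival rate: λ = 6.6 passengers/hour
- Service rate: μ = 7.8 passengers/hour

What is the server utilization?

Server utilization: ρ = λ/μ
ρ = 6.6/7.8 = 0.8462
The server is busy 84.62% of the time.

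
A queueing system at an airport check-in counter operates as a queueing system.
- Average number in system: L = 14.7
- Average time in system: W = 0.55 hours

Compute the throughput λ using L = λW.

Little's Law: L = λW, so λ = L/W
λ = 14.7/0.55 = 26.7273 passengers/hour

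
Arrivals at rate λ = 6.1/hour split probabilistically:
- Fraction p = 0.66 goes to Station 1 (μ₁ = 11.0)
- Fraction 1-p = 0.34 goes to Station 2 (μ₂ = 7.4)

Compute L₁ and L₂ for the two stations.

Effective rates: λ₁ = 6.1×0.66 = 4.026, λ₂ = 6.1×0.34 = 2.074
Station 1: ρ₁ = 4.026/11.0 = 0.3660, L₁ = ρ₁/(1-ρ₁) = 0.3660/(1-0.3660) = 0.5773
Station 2: ρ₂ = 2.074/7.4 = 0.28027, L₂ = ρ₂/(1-ρ₂) = 0.28027/(1-0.28027) = 0.3894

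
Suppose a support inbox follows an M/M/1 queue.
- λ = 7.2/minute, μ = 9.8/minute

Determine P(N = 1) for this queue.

ρ = λ/μ = 7.2/9.8 = 0.7347
P(n) = (1-ρ)ρⁿ
P(1) = (1-0.7347) × 0.7347^1
P(1) = 0.2653 × 0.7347
P(1) = 0.1949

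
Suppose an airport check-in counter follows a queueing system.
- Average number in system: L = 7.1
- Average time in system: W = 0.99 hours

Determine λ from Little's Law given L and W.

Little's Law: L = λW, so λ = L/W
λ = 7.1/0.99 = 7.1717 passengers/hour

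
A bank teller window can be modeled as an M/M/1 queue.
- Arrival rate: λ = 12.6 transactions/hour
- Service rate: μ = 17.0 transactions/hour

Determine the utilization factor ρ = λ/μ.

Server utilization: ρ = λ/μ
ρ = 12.6/17.0 = 0.7412
The server is busy 74.12% of the time.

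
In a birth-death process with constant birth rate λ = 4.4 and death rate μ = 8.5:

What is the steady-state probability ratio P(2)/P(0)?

For constant rates: P(n)/P(0) = (λ/μ)^n
P(2)/P(0) = (4.4/8.5)^2 = 0.51765^2 = 0.2680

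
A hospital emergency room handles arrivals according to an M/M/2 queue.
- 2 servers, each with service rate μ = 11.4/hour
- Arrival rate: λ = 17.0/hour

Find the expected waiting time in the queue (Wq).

Traffic intensity: ρ = λ/(cμ) = 17.0/(2×11.4) = 0.7456
Since ρ = 0.7456 < 1, system is stable.
Offered load a = λ/μ = cρ = 17.0/11.4 = 1.4912
P₀ = [ Σₙ₌₀^1 aⁿ/n! + a^2/(2!(1-ρ)) ]⁻¹
Σ = a^0/0! + a^1/1! = 1.0000 + 1.4912 = 2.4912
a^2/(2!(1-ρ)) = 2.2238/(2 × 0.25439) = 4.3708
P₀ = 1/(2.4912 + 4.3708) = 0.1457
Lq = P₀·a^2·ρ / (2!(1-ρ)²) = 0.145729 × 2.22376 × 0.745614 / (2 × 0.0647122) = 1.8669
Wq = Lq/λ = 1.8669/17.0 = 0.1098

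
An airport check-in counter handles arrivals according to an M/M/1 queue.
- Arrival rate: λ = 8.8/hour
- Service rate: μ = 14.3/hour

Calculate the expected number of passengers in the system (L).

ρ = λ/μ = 8.8/14.3 = 0.6154
For M/M/1: L = λ/(μ-λ)
L = 8.8/(14.3-8.8) = 8.8/5.50
L = 1.6000 passengers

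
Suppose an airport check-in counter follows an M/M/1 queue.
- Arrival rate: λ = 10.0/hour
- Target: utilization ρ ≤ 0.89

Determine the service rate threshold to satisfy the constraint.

ρ = λ/μ, so μ = λ/ρ
μ ≥ 10.0/0.89 = 11.2360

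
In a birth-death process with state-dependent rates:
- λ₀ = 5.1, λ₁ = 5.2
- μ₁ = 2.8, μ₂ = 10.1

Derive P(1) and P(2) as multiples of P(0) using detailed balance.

Balance equations:
State 0: λ₀P₀ = μ₁P₁ → P₁ = (λ₀/μ₁)P₀ = (5.1/2.8)P₀ = 1.8214P₀
State 1: P₂ = (λ₀λ₁)/(μ₁μ₂)P₀ = (5.1×5.2)/(2.8×10.1)P₀ = 0.9378P₀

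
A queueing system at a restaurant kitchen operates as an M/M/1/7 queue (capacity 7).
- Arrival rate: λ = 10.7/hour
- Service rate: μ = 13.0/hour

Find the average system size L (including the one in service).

ρ = λ/μ = 10.7/13.0 = 0.82308
P₀ = (1-ρ)/(1-ρ^(K+1)) = (1-0.82308)/(1-0.82308^8) = 0.1769/0.7894 = 0.2241
P_K = P₀×ρ^K = 0.22413 × 0.82308^7 = 0.22413 × 0.25591 = 0.05736
L = ρ[1 - (K+1)ρ^K + Kρ^(K+1)] / [(1-ρ)(1-ρ^(K+1))]
L = 0.82308 × (1 - 8×0.255914 + 7×0.210638) / ((1 - 0.82308) × (1 - 0.210638)) = 2.5175 orders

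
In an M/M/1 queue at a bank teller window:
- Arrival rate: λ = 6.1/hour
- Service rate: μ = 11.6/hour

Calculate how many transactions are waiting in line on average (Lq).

ρ = λ/μ = 6.1/11.6 = 0.5259
For M/M/1: Lq = λ²/(μ(μ-λ))
Lq = 37.21/(11.6 × 5.50)
Lq = 0.5832 transactions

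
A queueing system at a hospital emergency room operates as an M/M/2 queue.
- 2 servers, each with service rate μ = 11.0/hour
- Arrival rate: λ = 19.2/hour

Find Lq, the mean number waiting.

Traffic intensity: ρ = λ/(cμ) = 19.2/(2×11.0) = 0.8727
Since ρ = 0.8727 < 1, system is stable.
Offered load a = λ/μ = cρ = 19.2/11.0 = 1.7455
P₀ = [ Σₙ₌₀^1 aⁿ/n! + a^2/(2!(1-ρ)) ]⁻¹
Σ = a^0/0! + a^1/1! = 1.0000 + 1.7455 = 2.7455
a^2/(2!(1-ρ)) = 3.04661/(2 × 0.127273) = 11.9688
P₀ = 1/(2.7455 + 11.9688) = 0.06796
Lq = P₀·a^2·ρ / (2!(1-ρ)²) = 0.0679612 × 3.04661 × 0.872727 / (2 × 0.0161983) = 5.5777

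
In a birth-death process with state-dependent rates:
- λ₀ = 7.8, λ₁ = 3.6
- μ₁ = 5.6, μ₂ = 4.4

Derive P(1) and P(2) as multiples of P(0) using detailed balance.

Balance equations:
State 0: λ₀P₀ = μ₁P₁ → P₁ = (λ₀/μ₁)P₀ = (7.8/5.6)P₀ = 1.3929P₀
State 1: P₂ = (λ₀λ₁)/(μ₁μ₂)P₀ = (7.8×3.6)/(5.6×4.4)P₀ = 1.1396P₀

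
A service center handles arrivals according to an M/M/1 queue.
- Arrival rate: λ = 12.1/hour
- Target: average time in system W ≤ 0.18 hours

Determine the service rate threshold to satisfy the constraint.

For M/M/1: W = 1/(μ-λ)
Need W ≤ 0.18, so 1/(μ-λ) ≤ 0.18
μ - λ ≥ 1/0.18 = 5.5556
μ ≥ 12.1 + 5.5556 = 17.6556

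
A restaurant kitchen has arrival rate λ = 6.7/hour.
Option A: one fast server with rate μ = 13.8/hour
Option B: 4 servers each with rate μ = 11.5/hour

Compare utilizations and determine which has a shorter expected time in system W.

Option A: single server μ = 13.8 (M/M/1)
  ρ_A = 6.7/13.8 = 0.4855
  W_A = 1/(μ-λ) = 1/(13.8-6.7) = 1/7.10 = 0.1408

Option B: 4 servers μ = 11.5 (M/M/4)
  ρ_B = λ/(cμ) = 6.7/(4×11.5) = 0.1457
  Offered load a = λ/μ = cρ = 6.7/11.5 = 0.5826
  P₀ = [ Σₙ₌₀^3 aⁿ/n! + a^4/(4!(1-ρ)) ]⁻¹
  Σ = a^0/0! + a^1/1! + a^2/2! + a^3/3! = 1.0000 + 0.5826 + 0.1697 + 0.03296 = 1.7853
  a^4/(4!(1-ρ)) = 0.1152/(24 × 0.8543) = 0.005619
  P₀ = 1/(1.7853 + 0.005619) = 0.5584
  Lq = P₀·a^4·ρ / (4!(1-ρ)²) = 0.55838 × 0.11521 × 0.14565 / (24 × 0.72991) = 0.0005349
  Wq_B = Lq/λ = 0.0005349/6.7 = 0.00007984
  W_B = Wq_B + 1/μ = 0.00007984 + 0.08696 = 0.08704

Since W_B = 0.08704 < W_A = 0.1408, Option B (multiple servers) has the shorter time in system.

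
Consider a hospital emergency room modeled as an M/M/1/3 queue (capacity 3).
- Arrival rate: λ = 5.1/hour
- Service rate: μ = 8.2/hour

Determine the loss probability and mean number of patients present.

ρ = λ/μ = 5.1/8.2 = 0.62195
P₀ = (1-ρ)/(1-ρ^(K+1)) = (1-0.62195)/(1-0.62195^4) = 0.37805/0.85037 = 0.4446
P_K = P₀×ρ^K = 0.4446 × 0.62195^3 = 0.4446 × 0.2406 = 0.1070
Blocking probability P_3 = 0.1070 (10.70%)
L = ρ[1 - (K+1)ρ^K + Kρ^(K+1)] / [(1-ρ)(1-ρ^(K+1))]
L = 0.62195 × (1 - 4×0.24058 + 3×0.14963) / ((1 - 0.62195) × (1 - 0.14963)) = 0.9413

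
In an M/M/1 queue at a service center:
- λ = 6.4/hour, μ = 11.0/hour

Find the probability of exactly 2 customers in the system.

ρ = λ/μ = 6.4/11.0 = 0.5818
P(n) = (1-ρ)ρⁿ
P(2) = (1-0.5818) × 0.5818^2
P(2) = 0.4182 × 0.3385
P(2) = 0.1416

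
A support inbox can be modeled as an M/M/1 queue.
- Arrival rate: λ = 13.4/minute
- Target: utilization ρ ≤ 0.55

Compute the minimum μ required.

ρ = λ/μ, so μ = λ/ρ
μ ≥ 13.4/0.55 = 24.3636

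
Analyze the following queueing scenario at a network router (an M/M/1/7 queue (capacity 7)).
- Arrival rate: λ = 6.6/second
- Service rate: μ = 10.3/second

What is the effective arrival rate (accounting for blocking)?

ρ = λ/μ = 6.6/10.3 = 0.64078
P₀ = (1-ρ)/(1-ρ^(K+1)) = (1-0.64078)/(1-0.64078^8) = 0.3592/0.9716 = 0.3697
P_K = P₀×ρ^K = 0.3697 × 0.64078^7 = 0.3697 × 0.04436 = 0.01640
λ_eff = λ(1-P_K) = 6.6 × (1 - 0.01640) = 6.6 × 0.9836 = 6.4918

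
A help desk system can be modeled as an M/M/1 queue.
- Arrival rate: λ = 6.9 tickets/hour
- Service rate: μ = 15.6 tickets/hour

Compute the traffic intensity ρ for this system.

Server utilization: ρ = λ/μ
ρ = 6.9/15.6 = 0.4423
The server is busy 44.23% of the time.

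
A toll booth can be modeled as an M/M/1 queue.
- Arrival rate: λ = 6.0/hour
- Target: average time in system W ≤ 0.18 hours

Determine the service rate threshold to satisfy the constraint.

For M/M/1: W = 1/(μ-λ)
Need W ≤ 0.18, so 1/(μ-λ) ≤ 0.18
μ - λ ≥ 1/0.18 = 5.5556
μ ≥ 6.0 + 5.5556 = 11.5556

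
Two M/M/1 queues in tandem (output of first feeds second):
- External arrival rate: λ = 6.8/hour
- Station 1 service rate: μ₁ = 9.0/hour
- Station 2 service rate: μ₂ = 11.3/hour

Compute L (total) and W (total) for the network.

By Jackson's theorem, each station behaves as independent M/M/1.
Station 1: ρ₁ = 6.8/9.0 = 0.7556, L₁ = ρ₁/(1-ρ₁) = λ/(μ₁-λ) = 6.8/2.20 = 3.0909
Station 2: ρ₂ = 6.8/11.3 = 0.6018, L₂ = ρ₂/(1-ρ₂) = λ/(μ₂-λ) = 6.8/4.50 = 1.5111
Total: L = L₁ + L₂ = 3.0909 + 1.5111 = 4.6020
W = L/λ = 4.6020/6.8 = 0.6768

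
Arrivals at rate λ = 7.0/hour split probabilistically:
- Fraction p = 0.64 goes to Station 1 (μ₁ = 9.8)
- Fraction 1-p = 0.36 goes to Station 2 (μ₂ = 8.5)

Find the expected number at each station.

Effective rates: λ₁ = 7.0×0.64 = 4.48, λ₂ = 7.0×0.36 = 2.52
Station 1: ρ₁ = 4.48/9.8 = 0.45714, L₁ = ρ₁/(1-ρ₁) = 0.45714/(1-0.45714) = 0.8421
Station 2: ρ₂ = 2.52/8.5 = 0.29647, L₂ = ρ₂/(1-ρ₂) = 0.29647/(1-0.29647) = 0.4214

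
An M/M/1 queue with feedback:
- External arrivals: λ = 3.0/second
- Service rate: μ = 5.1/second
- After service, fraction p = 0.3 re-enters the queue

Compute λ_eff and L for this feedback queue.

Effective arrival rate: λ_eff = λ/(1-p) = 3.0/(1-0.3) = 3.0/0.70 = 4.285714
ρ = λ_eff/μ = 4.285714/5.1 = 0.840336
L = ρ/(1-ρ) = 0.840336/(1-0.840336) = 5.2632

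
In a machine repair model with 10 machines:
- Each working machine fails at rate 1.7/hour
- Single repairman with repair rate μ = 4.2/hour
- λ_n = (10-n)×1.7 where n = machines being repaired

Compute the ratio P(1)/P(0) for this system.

P(1)/P(0) = ∏_{i=0}^{1-1} λ_i/μ_{i+1}
= (10-0)×1.7/4.2
= 4.0476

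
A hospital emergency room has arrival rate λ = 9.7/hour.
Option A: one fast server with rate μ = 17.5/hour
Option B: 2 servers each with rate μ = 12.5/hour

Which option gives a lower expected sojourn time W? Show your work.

Option A: single server μ = 17.5 (M/M/1)
  ρ_A = 9.7/17.5 = 0.5543
  W_A = 1/(μ-λ) = 1/(17.5-9.7) = 1/7.80 = 0.1282

Option B: 2 servers μ = 12.5 (M/M/2)
  ρ_B = λ/(cμ) = 9.7/(2×12.5) = 0.3880
  Offered load a = λ/μ = cρ = 9.7/12.5 = 0.7760
  P₀ = [ Σₙ₌₀^1 aⁿ/n! + a^2/(2!(1-ρ)) ]⁻¹
  Σ = a^0/0! + a^1/1! = 1.0000 + 0.7760 = 1.7760
  a^2/(2!(1-ρ)) = 0.6022/(2 × 0.6120) = 0.4920
  P₀ = 1/(1.7760 + 0.4920) = 0.4409
  Lq = P₀·a^2·ρ / (2!(1-ρ)²) = 0.4409 × 0.6022 × 0.3880 / (2 × 0.3745) = 0.1375
  Wq_B = Lq/λ = 0.1375/9.7 = 0.01418
  W_B = Wq_B + 1/μ = 0.01418 + 0.08000 = 0.09418

Since W_B = 0.09418 < W_A = 0.1282, Option B (multiple servers) has the shorter time in system.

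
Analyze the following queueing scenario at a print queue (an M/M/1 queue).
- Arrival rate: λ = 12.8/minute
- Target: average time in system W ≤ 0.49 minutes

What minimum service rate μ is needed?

For M/M/1: W = 1/(μ-λ)
Need W ≤ 0.49, so 1/(μ-λ) ≤ 0.49
μ - λ ≥ 1/0.49 = 2.0408
μ ≥ 12.8 + 2.0408 = 14.8408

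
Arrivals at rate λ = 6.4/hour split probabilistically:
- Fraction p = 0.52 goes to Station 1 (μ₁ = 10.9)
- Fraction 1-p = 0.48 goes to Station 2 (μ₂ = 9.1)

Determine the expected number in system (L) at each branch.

Effective rates: λ₁ = 6.4×0.52 = 3.328, λ₂ = 6.4×0.48 = 3.072
Station 1: ρ₁ = 3.328/10.9 = 0.3053, L₁ = ρ₁/(1-ρ₁) = 0.3053/(1-0.3053) = 0.4395
Station 2: ρ₂ = 3.072/9.1 = 0.33758, L₂ = ρ₂/(1-ρ₂) = 0.33758/(1-0.33758) = 0.5096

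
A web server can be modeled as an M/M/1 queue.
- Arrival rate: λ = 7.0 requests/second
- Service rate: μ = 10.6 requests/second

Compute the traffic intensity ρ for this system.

Server utilization: ρ = λ/μ
ρ = 7.0/10.6 = 0.6604
The server is busy 66.04% of the time.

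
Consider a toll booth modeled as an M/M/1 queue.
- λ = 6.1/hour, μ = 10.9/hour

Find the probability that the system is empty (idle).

ρ = λ/μ = 6.1/10.9 = 0.5596
P(0) = 1 - ρ = 1 - 0.5596 = 0.4404
The server is idle 44.04% of the time.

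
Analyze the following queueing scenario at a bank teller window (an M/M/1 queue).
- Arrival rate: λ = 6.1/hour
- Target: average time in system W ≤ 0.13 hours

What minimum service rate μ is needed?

For M/M/1: W = 1/(μ-λ)
Need W ≤ 0.13, so 1/(μ-λ) ≤ 0.13
μ - λ ≥ 1/0.13 = 7.6923
μ ≥ 6.1 + 7.6923 = 13.7923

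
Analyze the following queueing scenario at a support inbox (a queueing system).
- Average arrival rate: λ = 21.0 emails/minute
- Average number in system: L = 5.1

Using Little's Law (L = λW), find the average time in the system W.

Little's Law: L = λW, so W = L/λ
W = 5.1/21.0 = 0.2429 minutes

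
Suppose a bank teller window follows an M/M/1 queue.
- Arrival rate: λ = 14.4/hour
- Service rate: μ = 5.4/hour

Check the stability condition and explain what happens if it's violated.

Stability requires ρ = λ/(cμ) < 1
ρ = 14.4/(1 × 5.4) = 14.4/5.40 = 2.6667
Since 2.6667 ≥ 1, the system is UNSTABLE.
Queue grows without bound. Need μ > λ = 14.4.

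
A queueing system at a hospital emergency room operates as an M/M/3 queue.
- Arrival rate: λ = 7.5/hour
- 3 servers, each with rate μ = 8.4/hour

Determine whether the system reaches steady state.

Stability requires ρ = λ/(cμ) < 1
ρ = 7.5/(3 × 8.4) = 7.5/25.20 = 0.2976
Since 0.2976 < 1, the system is STABLE.
The servers are busy 29.76% of the time.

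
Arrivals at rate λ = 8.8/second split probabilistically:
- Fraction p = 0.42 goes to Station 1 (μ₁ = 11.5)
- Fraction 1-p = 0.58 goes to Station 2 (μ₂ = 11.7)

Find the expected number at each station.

Effective rates: λ₁ = 8.8×0.42 = 3.696, λ₂ = 8.8×0.58 = 5.104
Station 1: ρ₁ = 3.696/11.5 = 0.3214, L₁ = ρ₁/(1-ρ₁) = 0.3214/(1-0.3214) = 0.4736
Station 2: ρ₂ = 5.104/11.7 = 0.43624, L₂ = ρ₂/(1-ρ₂) = 0.43624/(1-0.43624) = 0.7738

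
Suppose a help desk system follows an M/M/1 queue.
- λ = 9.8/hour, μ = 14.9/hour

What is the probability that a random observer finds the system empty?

ρ = λ/μ = 9.8/14.9 = 0.6577
P(0) = 1 - ρ = 1 - 0.6577 = 0.3423
The server is idle 34.23% of the time.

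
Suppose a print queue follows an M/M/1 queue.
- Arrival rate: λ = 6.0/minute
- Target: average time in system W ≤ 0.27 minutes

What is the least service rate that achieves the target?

For M/M/1: W = 1/(μ-λ)
Need W ≤ 0.27, so 1/(μ-λ) ≤ 0.27
μ - λ ≥ 1/0.27 = 3.7037
μ ≥ 6.0 + 3.7037 = 9.7037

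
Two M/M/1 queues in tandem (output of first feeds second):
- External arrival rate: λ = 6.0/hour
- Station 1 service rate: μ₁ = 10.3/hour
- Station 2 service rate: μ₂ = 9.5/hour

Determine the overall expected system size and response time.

By Jackson's theorem, each station behaves as independent M/M/1.
Station 1: ρ₁ = 6.0/10.3 = 0.5825, L₁ = ρ₁/(1-ρ₁) = λ/(μ₁-λ) = 6.0/4.30 = 1.3953
Station 2: ρ₂ = 6.0/9.5 = 0.6316, L₂ = ρ₂/(1-ρ₂) = λ/(μ₂-λ) = 6.0/3.50 = 1.7143
Total: L = L₁ + L₂ = 1.3953 + 1.7143 = 3.1096
W = L/λ = 3.1096/6.0 = 0.5183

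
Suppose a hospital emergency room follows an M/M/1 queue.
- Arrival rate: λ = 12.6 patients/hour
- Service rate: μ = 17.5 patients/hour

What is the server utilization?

Server utilization: ρ = λ/μ
ρ = 12.6/17.5 = 0.7200
The server is busy 72.00% of the time.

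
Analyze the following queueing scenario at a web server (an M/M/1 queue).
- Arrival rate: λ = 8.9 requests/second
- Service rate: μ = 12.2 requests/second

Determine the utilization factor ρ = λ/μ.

Server utilization: ρ = λ/μ
ρ = 8.9/12.2 = 0.7295
The server is busy 72.95% of the time.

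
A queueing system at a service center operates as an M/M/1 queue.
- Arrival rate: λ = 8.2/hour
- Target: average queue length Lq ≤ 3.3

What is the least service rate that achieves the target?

For M/M/1: Lq = λ²/(μ(μ-λ))
Need Lq ≤ 3.3, i.e. μ(μ-λ) ≥ λ²/3.3
μ² - 8.2μ - 67.24/3.3 ≥ 0  →  μ² - 8.2μ - 20.37576 ≥ 0
Quadratic formula (positive root): μ = [λ + √(λ² + 4×20.37576)]/2
Discriminant: 67.24 + 4×20.37576 = 148.7430, √148.7430 = 12.1960
μ ≥ (8.2 + 12.1960)/2 = 10.1980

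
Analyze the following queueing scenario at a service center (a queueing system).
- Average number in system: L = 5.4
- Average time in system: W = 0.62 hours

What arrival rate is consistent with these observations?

Little's Law: L = λW, so λ = L/W
λ = 5.4/0.62 = 8.7097 customers/hour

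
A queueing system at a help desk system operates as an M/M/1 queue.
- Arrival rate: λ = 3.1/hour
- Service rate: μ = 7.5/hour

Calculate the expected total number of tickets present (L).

ρ = λ/μ = 3.1/7.5 = 0.4133
For M/M/1: L = λ/(μ-λ)
L = 3.1/(7.5-3.1) = 3.1/4.40
L = 0.7045 tickets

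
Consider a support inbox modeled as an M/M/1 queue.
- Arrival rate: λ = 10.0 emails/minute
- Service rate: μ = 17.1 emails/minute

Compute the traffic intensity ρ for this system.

Server utilization: ρ = λ/μ
ρ = 10.0/17.1 = 0.5848
The server is busy 58.48% of the time.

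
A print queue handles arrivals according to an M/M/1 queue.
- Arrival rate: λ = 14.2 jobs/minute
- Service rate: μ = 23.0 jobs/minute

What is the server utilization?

Server utilization: ρ = λ/μ
ρ = 14.2/23.0 = 0.6174
The server is busy 61.74% of the time.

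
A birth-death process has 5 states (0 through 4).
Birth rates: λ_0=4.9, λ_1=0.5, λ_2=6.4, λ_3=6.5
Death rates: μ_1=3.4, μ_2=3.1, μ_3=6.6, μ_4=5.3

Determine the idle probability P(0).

Ratios P(n)/P(0) = (λ₀···λₙ₋₁)/(μ₁···μₙ):
P(1)/P(0) = (4.9)/(3.4) = 1.4412
P(2)/P(0) = (4.9×0.5)/(3.4×3.1) = 0.23245
P(3)/P(0) = (4.9×0.5×6.4)/(3.4×3.1×6.6) = 0.22540
P(4)/P(0) = (4.9×0.5×6.4×6.5)/(3.4×3.1×6.6×5.3) = 0.27644

Normalization: ∑ P(n) = 1
P(0) × (1.0000 + 1.4412 + 0.23245 + 0.22540 + 0.27644) = 1
P(0) × 3.1755 = 1
P(0) = 1/3.1755 = 0.3149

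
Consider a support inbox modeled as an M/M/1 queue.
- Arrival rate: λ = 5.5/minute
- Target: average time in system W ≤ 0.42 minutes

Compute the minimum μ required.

For M/M/1: W = 1/(μ-λ)
Need W ≤ 0.42, so 1/(μ-λ) ≤ 0.42
μ - λ ≥ 1/0.42 = 2.3810
μ ≥ 5.5 + 2.3810 = 7.8810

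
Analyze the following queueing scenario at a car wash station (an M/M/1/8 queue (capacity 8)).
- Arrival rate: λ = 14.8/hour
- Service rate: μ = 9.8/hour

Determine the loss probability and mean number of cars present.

ρ = λ/μ = 14.8/9.8 = 1.5102
P₀ = (1-ρ)/(1-ρ^(K+1)) = (1-1.5102)/(1-1.5102^9) = -0.5102/-39.8611 = 0.01280
P_K = P₀×ρ^K = 0.01280 × 1.5102^8 = 0.01280 × 27.0568 = 0.3463
Blocking probability P_8 = 0.3463 (34.63%)
L = ρ[1 - (K+1)ρ^K + Kρ^(K+1)] / [(1-ρ)(1-ρ^(K+1))]
L = 1.5102 × (1 - 9×27.05676 + 8×40.86111) / ((1 - 1.5102) × (1 - 40.86111)) = 6.2658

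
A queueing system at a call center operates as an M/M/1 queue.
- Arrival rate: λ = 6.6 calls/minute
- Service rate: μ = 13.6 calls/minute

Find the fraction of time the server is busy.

Server utilization: ρ = λ/μ
ρ = 6.6/13.6 = 0.4853
The server is busy 48.53% of the time.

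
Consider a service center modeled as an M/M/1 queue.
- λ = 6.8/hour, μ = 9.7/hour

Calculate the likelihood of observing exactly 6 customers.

ρ = λ/μ = 6.8/9.7 = 0.70103
P(n) = (1-ρ)ρⁿ
P(6) = (1-0.70103) × 0.70103^6
P(6) = 0.2990 × 0.1187
P(6) = 0.03549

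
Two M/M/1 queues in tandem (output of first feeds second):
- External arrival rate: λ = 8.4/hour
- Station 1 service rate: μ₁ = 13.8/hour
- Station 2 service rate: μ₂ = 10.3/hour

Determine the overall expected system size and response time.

By Jackson's theorem, each station behaves as independent M/M/1.
Station 1: ρ₁ = 8.4/13.8 = 0.6087, L₁ = ρ₁/(1-ρ₁) = λ/(μ₁-λ) = 8.4/5.40 = 1.55556
Station 2: ρ₂ = 8.4/10.3 = 0.8155, L₂ = ρ₂/(1-ρ₂) = λ/(μ₂-λ) = 8.4/1.90 = 4.42105
Total: L = L₁ + L₂ = 1.55556 + 4.42105 = 5.9766
W = L/λ = 5.9766/8.4 = 0.7115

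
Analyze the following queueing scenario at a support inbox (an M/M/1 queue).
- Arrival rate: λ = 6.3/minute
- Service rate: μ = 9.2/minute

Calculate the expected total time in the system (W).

First, compute utilization: ρ = λ/μ = 6.3/9.2 = 0.6848
For M/M/1: W = 1/(μ-λ)
W = 1/(9.2-6.3) = 1/2.90
W = 0.3448 minutes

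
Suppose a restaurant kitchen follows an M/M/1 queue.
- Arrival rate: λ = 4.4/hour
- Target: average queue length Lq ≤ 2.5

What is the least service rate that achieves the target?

For M/M/1: Lq = λ²/(μ(μ-λ))
Need Lq ≤ 2.5, i.e. μ(μ-λ) ≥ λ²/2.5
μ² - 4.4μ - 19.36/2.5 ≥ 0  →  μ² - 4.4μ - 7.7440 ≥ 0
Quadratic formula (positive root): μ = [λ + √(λ² + 4×7.7440)]/2
Discriminant: 19.36 + 4×7.7440 = 50.3360, √50.3360 = 7.0948
μ ≥ (4.4 + 7.0948)/2 = 5.7474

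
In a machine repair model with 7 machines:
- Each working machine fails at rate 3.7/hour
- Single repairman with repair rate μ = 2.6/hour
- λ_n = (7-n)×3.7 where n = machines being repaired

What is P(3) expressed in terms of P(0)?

P(3)/P(0) = ∏_{i=0}^{3-1} λ_i/μ_{i+1}
= (7-0)×3.7/2.6 × (7-1)×3.7/2.6 × (7-2)×3.7/2.6
= 605.2077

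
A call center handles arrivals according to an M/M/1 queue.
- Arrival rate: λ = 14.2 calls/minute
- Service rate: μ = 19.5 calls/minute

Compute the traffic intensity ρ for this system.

Server utilization: ρ = λ/μ
ρ = 14.2/19.5 = 0.7282
The server is busy 72.82% of the time.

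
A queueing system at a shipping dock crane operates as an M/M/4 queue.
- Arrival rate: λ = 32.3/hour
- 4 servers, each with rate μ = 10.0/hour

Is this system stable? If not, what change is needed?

Stability requires ρ = λ/(cμ) < 1
ρ = 32.3/(4 × 10.0) = 32.3/40.00 = 0.8075
Since 0.8075 < 1, the system is STABLE.
The servers are busy 80.75% of the time.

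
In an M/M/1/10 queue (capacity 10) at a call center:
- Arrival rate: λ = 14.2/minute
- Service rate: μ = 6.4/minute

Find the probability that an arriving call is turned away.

ρ = λ/μ = 14.2/6.4 = 2.21875
P₀ = (1-ρ)/(1-ρ^(K+1)) = (1-2.21875)/(1-2.21875^11) = -1.2188/-6413.9323 = 0.0001900
P_K = P₀×ρ^K = 0.00019002 × 2.21875^10 = 0.00019002 × 2891.2371 = 0.5494
Blocking probability = 54.94%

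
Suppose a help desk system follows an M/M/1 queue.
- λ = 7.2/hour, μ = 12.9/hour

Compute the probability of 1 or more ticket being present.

ρ = λ/μ = 7.2/12.9 = 0.5581
P(N ≥ n) = ρⁿ
P(N ≥ 1) = 0.5581^1
P(N ≥ 1) = 0.5581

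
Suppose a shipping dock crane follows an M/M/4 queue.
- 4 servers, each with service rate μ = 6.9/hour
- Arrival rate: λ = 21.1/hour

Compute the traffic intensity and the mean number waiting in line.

Traffic intensity: ρ = λ/(cμ) = 21.1/(4×6.9) = 0.7645
Since ρ = 0.7645 < 1, system is stable.
Offered load a = λ/μ = cρ = 21.1/6.9 = 3.0580
P₀ = [ Σₙ₌₀^3 aⁿ/n! + a^4/(4!(1-ρ)) ]⁻¹
Σ = a^0/0! + a^1/1! + a^2/2! + a^3/3! = 1.0000 + 3.0580 + 4.6756 + 4.7659 = 13.4995
a^4/(4!(1-ρ)) = 87.4447/(24 × 0.235507) = 15.4710
P₀ = 1/(13.4995 + 15.4710) = 0.03452
Lq = P₀·a^4·ρ / (4!(1-ρ)²) = 0.034518 × 87.4447 × 0.76449 / (24 × 0.055464) = 1.7335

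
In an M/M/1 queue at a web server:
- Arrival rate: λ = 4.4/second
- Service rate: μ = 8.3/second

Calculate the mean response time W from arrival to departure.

First, compute utilization: ρ = λ/μ = 4.4/8.3 = 0.5301
For M/M/1: W = 1/(μ-λ)
W = 1/(8.3-4.4) = 1/3.90
W = 0.2564 seconds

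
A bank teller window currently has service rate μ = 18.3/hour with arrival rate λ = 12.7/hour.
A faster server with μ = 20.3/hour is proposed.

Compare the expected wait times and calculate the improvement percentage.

System 1: ρ₁ = 12.7/18.3 = 0.6940, W₁ = 1/(18.3-12.7) = 0.1786
System 2: ρ₂ = 12.7/20.3 = 0.6256, W₂ = 1/(20.3-12.7) = 0.1316
Improvement: (W₁-W₂)/W₁ = (0.1786-0.1316)/0.1786 = 26.32%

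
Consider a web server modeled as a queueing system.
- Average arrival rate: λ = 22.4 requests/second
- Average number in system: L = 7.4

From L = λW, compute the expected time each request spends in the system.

Little's Law: L = λW, so W = L/λ
W = 7.4/22.4 = 0.3304 seconds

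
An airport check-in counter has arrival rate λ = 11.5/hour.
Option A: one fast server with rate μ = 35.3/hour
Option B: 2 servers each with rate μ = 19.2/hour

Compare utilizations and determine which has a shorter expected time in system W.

Option A: single server μ = 35.3 (M/M/1)
  ρ_A = 11.5/35.3 = 0.3258
  W_A = 1/(μ-λ) = 1/(35.3-11.5) = 1/23.80 = 0.04202

Option B: 2 servers μ = 19.2 (M/M/2)
  ρ_B = λ/(cμ) = 11.5/(2×19.2) = 0.2995
  Offered load a = λ/μ = cρ = 11.5/19.2 = 0.5990
  P₀ = [ Σₙ₌₀^1 aⁿ/n! + a^2/(2!(1-ρ)) ]⁻¹
  Σ = a^0/0! + a^1/1! = 1.0000 + 0.5990 = 1.5990
  a^2/(2!(1-ρ)) = 0.3588/(2 × 0.7005) = 0.2561
  P₀ = 1/(1.5990 + 0.2561) = 0.5391
  Lq = P₀·a^2·ρ / (2!(1-ρ)²) = 0.53908 × 0.35875 × 0.29948 / (2 × 0.49073) = 0.05901
  Wq_B = Lq/λ = 0.05901/11.5 = 0.005131
  W_B = Wq_B + 1/μ = 0.005131 + 0.05208 = 0.05721

Since W_A = 0.04202 < W_B = 0.05721, Option A (single fast server) has the shorter time in system.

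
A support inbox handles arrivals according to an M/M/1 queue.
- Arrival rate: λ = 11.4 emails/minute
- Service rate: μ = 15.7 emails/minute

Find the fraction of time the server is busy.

Server utilization: ρ = λ/μ
ρ = 11.4/15.7 = 0.7261
The server is busy 72.61% of the time.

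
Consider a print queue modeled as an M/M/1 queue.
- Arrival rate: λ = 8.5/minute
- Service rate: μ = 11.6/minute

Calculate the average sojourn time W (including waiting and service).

First, compute utilization: ρ = λ/μ = 8.5/11.6 = 0.7328
For M/M/1: W = 1/(μ-λ)
W = 1/(11.6-8.5) = 1/3.10
W = 0.3226 minutes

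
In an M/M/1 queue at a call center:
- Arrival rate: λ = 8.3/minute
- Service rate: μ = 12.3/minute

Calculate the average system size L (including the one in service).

ρ = λ/μ = 8.3/12.3 = 0.6748
For M/M/1: L = λ/(μ-λ)
L = 8.3/(12.3-8.3) = 8.3/4.00
L = 2.0750 calls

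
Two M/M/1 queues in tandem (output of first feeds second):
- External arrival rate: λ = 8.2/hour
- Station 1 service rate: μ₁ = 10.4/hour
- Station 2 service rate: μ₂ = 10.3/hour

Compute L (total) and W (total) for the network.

By Jackson's theorem, each station behaves as independent M/M/1.
Station 1: ρ₁ = 8.2/10.4 = 0.7885, L₁ = ρ₁/(1-ρ₁) = λ/(μ₁-λ) = 8.2/2.20 = 3.72727
Station 2: ρ₂ = 8.2/10.3 = 0.7961, L₂ = ρ₂/(1-ρ₂) = λ/(μ₂-λ) = 8.2/2.10 = 3.90476
Total: L = L₁ + L₂ = 3.72727 + 3.90476 = 7.6320
W = L/λ = 7.6320/8.2 = 0.9307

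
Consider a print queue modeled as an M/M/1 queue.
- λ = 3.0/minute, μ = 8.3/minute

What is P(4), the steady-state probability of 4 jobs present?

ρ = λ/μ = 3.0/8.3 = 0.36145
P(n) = (1-ρ)ρⁿ
P(4) = (1-0.36145) × 0.36145^4
P(4) = 0.6385 × 0.01707
P(4) = 0.01090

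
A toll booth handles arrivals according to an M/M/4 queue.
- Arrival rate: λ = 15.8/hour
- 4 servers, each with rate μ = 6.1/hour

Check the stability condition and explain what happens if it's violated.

Stability requires ρ = λ/(cμ) < 1
ρ = 15.8/(4 × 6.1) = 15.8/24.40 = 0.6475
Since 0.6475 < 1, the system is STABLE.
The servers are busy 64.75% of the time.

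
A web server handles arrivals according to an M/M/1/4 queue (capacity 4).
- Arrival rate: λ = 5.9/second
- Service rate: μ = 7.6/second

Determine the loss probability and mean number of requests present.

ρ = λ/μ = 5.9/7.6 = 0.77632
P₀ = (1-ρ)/(1-ρ^(K+1)) = (1-0.77632)/(1-0.77632^5) = 0.22368/0.71803 = 0.3115
P_K = P₀×ρ^K = 0.3115 × 0.77632^4 = 0.3115 × 0.3632 = 0.1131
Blocking probability P_4 = 0.1131 (11.31%)
L = ρ[1 - (K+1)ρ^K + Kρ^(K+1)] / [(1-ρ)(1-ρ^(K+1))]
L = 0.77632 × (1 - 5×0.363214 + 4×0.281971) / ((1 - 0.77632) × (1 - 0.281971)) = 1.5072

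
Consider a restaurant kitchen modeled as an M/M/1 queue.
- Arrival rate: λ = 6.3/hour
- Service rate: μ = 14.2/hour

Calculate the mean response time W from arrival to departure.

First, compute utilization: ρ = λ/μ = 6.3/14.2 = 0.4437
For M/M/1: W = 1/(μ-λ)
W = 1/(14.2-6.3) = 1/7.90
W = 0.1266 hours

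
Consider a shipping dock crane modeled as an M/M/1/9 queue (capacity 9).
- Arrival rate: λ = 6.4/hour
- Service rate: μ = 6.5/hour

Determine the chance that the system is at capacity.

ρ = λ/μ = 6.4/6.5 = 0.984615
P₀ = (1-ρ)/(1-ρ^(K+1)) = (1-0.984615)/(1-0.984615^10) = 0.01538/0.1436 = 0.1071
P_K = P₀×ρ^K = 0.10712 × 0.984615^9 = 0.10712 × 0.86976 = 0.09317
Blocking probability = 9.32%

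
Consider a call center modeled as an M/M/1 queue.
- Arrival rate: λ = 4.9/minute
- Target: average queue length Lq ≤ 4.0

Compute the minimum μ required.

For M/M/1: Lq = λ²/(μ(μ-λ))
Need Lq ≤ 4.0, i.e. μ(μ-λ) ≥ λ²/4.0
μ² - 4.9μ - 24.01/4.0 ≥ 0  →  μ² - 4.9μ - 6.0025 ≥ 0
Quadratic formula (positive root): μ = [λ + √(λ² + 4×6.0025)]/2
Discriminant: 24.01 + 4×6.0025 = 48.0200, √48.0200 = 6.9296
μ ≥ (4.9 + 6.9296)/2 = 5.9148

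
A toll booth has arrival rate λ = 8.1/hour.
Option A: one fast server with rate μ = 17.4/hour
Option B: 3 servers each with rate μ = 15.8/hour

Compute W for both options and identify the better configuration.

Option A: single server μ = 17.4 (M/M/1)
  ρ_A = 8.1/17.4 = 0.4655
  W_A = 1/(μ-λ) = 1/(17.4-8.1) = 1/9.30 = 0.1075

Option B: 3 servers μ = 15.8 (M/M/3)
  ρ_B = λ/(cμ) = 8.1/(3×15.8) = 0.1709
  Offered load a = λ/μ = cρ = 8.1/15.8 = 0.5127
  P₀ = [ Σₙ₌₀^2 aⁿ/n! + a^3/(3!(1-ρ)) ]⁻¹
  Σ = a^0/0! + a^1/1! + a^2/2! = 1.0000 + 0.5127 + 0.1314 = 1.6441
  a^3/(3!(1-ρ)) = 0.1347/(6 × 0.8291) = 0.02708
  P₀ = 1/(1.6441 + 0.02708) = 0.5984
  Lq = P₀·a^3·ρ / (3!(1-ρ)²) = 0.5984 × 0.1347 × 0.1709 / (6 × 0.6874) = 0.003340
  Wq_B = Lq/λ = 0.0033404/8.1 = 0.0004124
  W_B = Wq_B + 1/μ = 0.0004124 + 0.06329 = 0.06370

Since W_B = 0.06370 < W_A = 0.1075, Option B (multiple servers) has the shorter time in system.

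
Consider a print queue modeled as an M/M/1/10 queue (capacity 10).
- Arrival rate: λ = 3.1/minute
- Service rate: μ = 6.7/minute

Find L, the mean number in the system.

ρ = λ/μ = 3.1/6.7 = 0.46269
P₀ = (1-ρ)/(1-ρ^(K+1)) = (1-0.46269)/(1-0.46269^11) = 0.5373/0.9998 = 0.5374
P_K = P₀×ρ^K = 0.5374 × 0.46269^10 = 0.5374 × 0.0004497 = 0.0002417
L = ρ[1 - (K+1)ρ^K + Kρ^(K+1)] / [(1-ρ)(1-ρ^(K+1))]
L = 0.46269 × (1 - 11×0.0004497 + 10×0.0002081) / ((1 - 0.46269) × (1 - 0.0002081)) = 0.8588 jobs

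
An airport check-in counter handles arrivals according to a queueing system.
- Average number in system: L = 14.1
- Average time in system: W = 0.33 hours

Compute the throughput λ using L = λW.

Little's Law: L = λW, so λ = L/W
λ = 14.1/0.33 = 42.7273 passengers/hour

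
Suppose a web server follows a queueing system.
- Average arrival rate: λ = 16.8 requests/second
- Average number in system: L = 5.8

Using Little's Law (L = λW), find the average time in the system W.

Little's Law: L = λW, so W = L/λ
W = 5.8/16.8 = 0.3452 seconds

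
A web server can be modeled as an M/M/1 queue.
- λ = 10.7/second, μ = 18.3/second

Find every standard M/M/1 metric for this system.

Step 1: ρ = λ/μ = 10.7/18.3 = 0.5847
Step 2: L = λ/(μ-λ) = 10.7/7.60 = 1.4079
Step 3: Lq = λ²/(μ(μ-λ)) = 114.49/(18.3×7.60) = 0.8232
Step 4: W = 1/(μ-λ) = 1/7.60 = 0.13158
Step 5: Wq = λ/(μ(μ-λ)) = 10.7/(18.3×7.60) = 0.07693
Step 6: P(0) = 1-ρ = 0.4153
Verify: L = λW = 10.7×0.13158 = 1.4079 ✔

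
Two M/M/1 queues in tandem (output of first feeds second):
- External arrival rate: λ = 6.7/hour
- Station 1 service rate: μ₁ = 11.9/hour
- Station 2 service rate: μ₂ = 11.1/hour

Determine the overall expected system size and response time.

By Jackson's theorem, each station behaves as independent M/M/1.
Station 1: ρ₁ = 6.7/11.9 = 0.5630, L₁ = ρ₁/(1-ρ₁) = λ/(μ₁-λ) = 6.7/5.20 = 1.2885
Station 2: ρ₂ = 6.7/11.1 = 0.6036, L₂ = ρ₂/(1-ρ₂) = λ/(μ₂-λ) = 6.7/4.40 = 1.5227
Total: L = L₁ + L₂ = 1.2885 + 1.5227 = 2.8112
W = L/λ = 2.8112/6.7 = 0.4196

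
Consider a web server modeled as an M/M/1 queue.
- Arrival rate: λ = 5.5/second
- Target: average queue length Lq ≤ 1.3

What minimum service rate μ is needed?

For M/M/1: Lq = λ²/(μ(μ-λ))
Need Lq ≤ 1.3, i.e. μ(μ-λ) ≥ λ²/1.3
μ² - 5.5μ - 30.25/1.3 ≥ 0  →  μ² - 5.5μ - 23.26923 ≥ 0
Quadratic formula (positive root): μ = [λ + √(λ² + 4×23.26923)]/2
Discriminant: 30.25 + 4×23.26923 = 123.3269, √123.3269 = 11.1053
μ ≥ (5.5 + 11.1053)/2 = 8.3026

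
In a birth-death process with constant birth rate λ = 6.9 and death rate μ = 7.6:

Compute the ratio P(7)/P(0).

For constant rates: P(n)/P(0) = (λ/μ)^n
P(7)/P(0) = (6.9/7.6)^7 = 0.9079^7 = 0.5085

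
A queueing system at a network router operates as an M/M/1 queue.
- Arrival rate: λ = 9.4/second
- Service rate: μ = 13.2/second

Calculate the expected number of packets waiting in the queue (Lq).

ρ = λ/μ = 9.4/13.2 = 0.7121
For M/M/1: Lq = λ²/(μ(μ-λ))
Lq = 88.36/(13.2 × 3.80)
Lq = 1.7616 packets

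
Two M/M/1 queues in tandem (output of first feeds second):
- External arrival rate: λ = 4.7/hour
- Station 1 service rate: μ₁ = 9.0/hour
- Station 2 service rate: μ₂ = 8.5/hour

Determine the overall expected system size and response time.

By Jackson's theorem, each station behaves as independent M/M/1.
Station 1: ρ₁ = 4.7/9.0 = 0.5222, L₁ = ρ₁/(1-ρ₁) = λ/(μ₁-λ) = 4.7/4.30 = 1.09302
Station 2: ρ₂ = 4.7/8.5 = 0.5529, L₂ = ρ₂/(1-ρ₂) = λ/(μ₂-λ) = 4.7/3.80 = 1.23684
Total: L = L₁ + L₂ = 1.09302 + 1.23684 = 2.3299
W = L/λ = 2.3299/4.7 = 0.4957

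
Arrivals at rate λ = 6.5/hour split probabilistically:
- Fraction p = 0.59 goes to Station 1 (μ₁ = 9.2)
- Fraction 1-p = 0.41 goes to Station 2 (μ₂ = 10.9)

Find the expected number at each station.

Effective rates: λ₁ = 6.5×0.59 = 3.835, λ₂ = 6.5×0.41 = 2.665
Station 1: ρ₁ = 3.835/9.2 = 0.41685, L₁ = ρ₁/(1-ρ₁) = 0.41685/(1-0.41685) = 0.7148
Station 2: ρ₂ = 2.665/10.9 = 0.2445, L₂ = ρ₂/(1-ρ₂) = 0.2445/(1-0.2445) = 0.3236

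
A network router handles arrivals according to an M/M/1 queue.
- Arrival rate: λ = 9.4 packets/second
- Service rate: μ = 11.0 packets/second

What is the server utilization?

Server utilization: ρ = λ/μ
ρ = 9.4/11.0 = 0.8545
The server is busy 85.45% of the time.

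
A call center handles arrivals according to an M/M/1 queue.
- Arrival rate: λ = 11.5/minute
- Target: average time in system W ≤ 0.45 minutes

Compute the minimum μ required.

For M/M/1: W = 1/(μ-λ)
Need W ≤ 0.45, so 1/(μ-λ) ≤ 0.45
μ - λ ≥ 1/0.45 = 2.2222
μ ≥ 11.5 + 2.2222 = 13.7222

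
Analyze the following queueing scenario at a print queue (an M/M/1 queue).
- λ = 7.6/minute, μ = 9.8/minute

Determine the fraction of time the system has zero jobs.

ρ = λ/μ = 7.6/9.8 = 0.7755
P(0) = 1 - ρ = 1 - 0.7755 = 0.2245
The server is idle 22.45% of the time.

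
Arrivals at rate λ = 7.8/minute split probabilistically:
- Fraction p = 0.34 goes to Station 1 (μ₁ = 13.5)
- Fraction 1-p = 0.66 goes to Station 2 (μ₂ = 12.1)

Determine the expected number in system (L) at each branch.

Effective rates: λ₁ = 7.8×0.34 = 2.652, λ₂ = 7.8×0.66 = 5.148
Station 1: ρ₁ = 2.652/13.5 = 0.19644, L₁ = ρ₁/(1-ρ₁) = 0.19644/(1-0.19644) = 0.2445
Station 2: ρ₂ = 5.148/12.1 = 0.42545, L₂ = ρ₂/(1-ρ₂) = 0.42545/(1-0.42545) = 0.7405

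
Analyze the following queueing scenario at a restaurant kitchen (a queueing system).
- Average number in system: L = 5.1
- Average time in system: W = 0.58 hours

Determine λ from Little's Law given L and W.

Little's Law: L = λW, so λ = L/W
λ = 5.1/0.58 = 8.7931 orders/hour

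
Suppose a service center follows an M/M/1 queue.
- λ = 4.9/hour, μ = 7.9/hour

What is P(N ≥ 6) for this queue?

ρ = λ/μ = 4.9/7.9 = 0.62025
P(N ≥ n) = ρⁿ
P(N ≥ 6) = 0.62025^6
P(N ≥ 6) = 0.05694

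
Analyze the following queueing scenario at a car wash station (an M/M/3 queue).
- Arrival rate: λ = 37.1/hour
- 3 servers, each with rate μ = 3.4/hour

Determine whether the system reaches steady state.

Stability requires ρ = λ/(cμ) < 1
ρ = 37.1/(3 × 3.4) = 37.1/10.20 = 3.6373
Since 3.6373 ≥ 1, the system is UNSTABLE.
Need c > λ/μ = 37.1/3.4 = 10.91.
Minimum servers needed: c = 11.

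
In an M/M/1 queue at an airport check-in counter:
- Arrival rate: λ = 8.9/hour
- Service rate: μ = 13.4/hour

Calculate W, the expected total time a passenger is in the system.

First, compute utilization: ρ = λ/μ = 8.9/13.4 = 0.6642
For M/M/1: W = 1/(μ-λ)
W = 1/(13.4-8.9) = 1/4.50
W = 0.2222 hours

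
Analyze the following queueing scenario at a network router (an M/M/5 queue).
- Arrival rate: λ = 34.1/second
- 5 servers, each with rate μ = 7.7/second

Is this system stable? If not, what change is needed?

Stability requires ρ = λ/(cμ) < 1
ρ = 34.1/(5 × 7.7) = 34.1/38.50 = 0.8857
Since 0.8857 < 1, the system is STABLE.
The servers are busy 88.57% of the time.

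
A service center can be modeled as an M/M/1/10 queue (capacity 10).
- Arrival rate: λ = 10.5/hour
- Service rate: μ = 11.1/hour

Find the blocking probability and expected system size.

ρ = λ/μ = 10.5/11.1 = 0.945946
P₀ = (1-ρ)/(1-ρ^(K+1)) = (1-0.945946)/(1-0.945946^11) = 0.05405/0.4573 = 0.1182
P_K = P₀×ρ^K = 0.11819 × 0.945946^10 = 0.11819 × 0.57367 = 0.06780
Blocking probability P_10 = 0.06780 (6.78%)
L = ρ[1 - (K+1)ρ^K + Kρ^(K+1)] / [(1-ρ)(1-ρ^(K+1))]
L = 0.945946 × (1 - 11×0.5736717 + 10×0.5426625) / ((1 - 0.945946) × (1 - 0.5426625)) = 4.4478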